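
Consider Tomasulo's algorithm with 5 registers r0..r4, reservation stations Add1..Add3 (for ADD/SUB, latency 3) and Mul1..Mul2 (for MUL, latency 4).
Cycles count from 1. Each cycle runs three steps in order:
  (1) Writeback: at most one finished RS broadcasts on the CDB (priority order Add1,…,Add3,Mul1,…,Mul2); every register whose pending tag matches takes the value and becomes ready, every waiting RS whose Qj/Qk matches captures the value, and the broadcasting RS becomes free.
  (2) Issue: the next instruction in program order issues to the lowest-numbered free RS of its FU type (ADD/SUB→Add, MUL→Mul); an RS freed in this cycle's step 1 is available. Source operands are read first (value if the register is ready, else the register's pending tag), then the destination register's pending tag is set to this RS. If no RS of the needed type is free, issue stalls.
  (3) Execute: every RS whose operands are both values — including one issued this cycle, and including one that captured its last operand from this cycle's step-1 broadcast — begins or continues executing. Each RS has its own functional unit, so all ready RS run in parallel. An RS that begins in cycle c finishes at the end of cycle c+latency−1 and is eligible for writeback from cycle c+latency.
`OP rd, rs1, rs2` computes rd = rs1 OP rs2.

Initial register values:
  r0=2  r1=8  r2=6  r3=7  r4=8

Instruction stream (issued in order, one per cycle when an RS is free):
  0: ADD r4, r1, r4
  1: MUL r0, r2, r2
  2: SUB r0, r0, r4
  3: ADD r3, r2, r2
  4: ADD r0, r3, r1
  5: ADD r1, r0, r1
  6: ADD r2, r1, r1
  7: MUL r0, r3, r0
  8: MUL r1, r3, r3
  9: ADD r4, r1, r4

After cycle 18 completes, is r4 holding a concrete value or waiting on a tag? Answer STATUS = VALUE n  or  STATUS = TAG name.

  c1: issue ADD r4<-Add1  regs: r0:2,r1:8,r2:6,r3:7,r4:Add1
  c2: issue MUL r0<-Mul1  regs: r0:Mul1,r1:8,r2:6,r3:7,r4:Add1
  c3: issue SUB r0<-Add2  regs: r0:Add2,r1:8,r2:6,r3:7,r4:Add1
  c4: CDB Add1=16; issue ADD r3<-Add1  regs: r0:Add2,r1:8,r2:6,r3:Add1,r4:16
  c5: issue ADD r0<-Add3  regs: r0:Add3,r1:8,r2:6,r3:Add1,r4:16
  c6: CDB Mul1=36; stall  regs: r0:Add3,r1:8,r2:6,r3:Add1,r4:16
  c7: CDB Add1=12; issue ADD r1<-Add1  regs: r0:Add3,r1:Add1,r2:6,r3:12,r4:16
  c8: stall  regs: r0:Add3,r1:Add1,r2:6,r3:12,r4:16
  c9: CDB Add2=20; issue ADD r2<-Add2  regs: r0:Add3,r1:Add1,r2:Add2,r3:12,r4:16
  c10: CDB Add3=20; issue MUL r0<-Mul1  regs: r0:Mul1,r1:Add1,r2:Add2,r3:12,r4:16
  c11: issue MUL r1<-Mul2  regs: r0:Mul1,r1:Mul2,r2:Add2,r3:12,r4:16
  c12: issue ADD r4<-Add3  regs: r0:Mul1,r1:Mul2,r2:Add2,r3:12,r4:Add3
  c13: CDB Add1=28  regs: r0:Mul1,r1:Mul2,r2:Add2,r3:12,r4:Add3
  c14: CDB Mul1=240  regs: r0:240,r1:Mul2,r2:Add2,r3:12,r4:Add3
  c15: CDB Mul2=144  regs: r0:240,r1:144,r2:Add2,r3:12,r4:Add3
  c16: CDB Add2=56  regs: r0:240,r1:144,r2:56,r3:12,r4:Add3
  c17: -  regs: r0:240,r1:144,r2:56,r3:12,r4:Add3
  c18: CDB Add3=160  regs: r0:240,r1:144,r2:56,r3:12,r4:160

STATUS = VALUE 160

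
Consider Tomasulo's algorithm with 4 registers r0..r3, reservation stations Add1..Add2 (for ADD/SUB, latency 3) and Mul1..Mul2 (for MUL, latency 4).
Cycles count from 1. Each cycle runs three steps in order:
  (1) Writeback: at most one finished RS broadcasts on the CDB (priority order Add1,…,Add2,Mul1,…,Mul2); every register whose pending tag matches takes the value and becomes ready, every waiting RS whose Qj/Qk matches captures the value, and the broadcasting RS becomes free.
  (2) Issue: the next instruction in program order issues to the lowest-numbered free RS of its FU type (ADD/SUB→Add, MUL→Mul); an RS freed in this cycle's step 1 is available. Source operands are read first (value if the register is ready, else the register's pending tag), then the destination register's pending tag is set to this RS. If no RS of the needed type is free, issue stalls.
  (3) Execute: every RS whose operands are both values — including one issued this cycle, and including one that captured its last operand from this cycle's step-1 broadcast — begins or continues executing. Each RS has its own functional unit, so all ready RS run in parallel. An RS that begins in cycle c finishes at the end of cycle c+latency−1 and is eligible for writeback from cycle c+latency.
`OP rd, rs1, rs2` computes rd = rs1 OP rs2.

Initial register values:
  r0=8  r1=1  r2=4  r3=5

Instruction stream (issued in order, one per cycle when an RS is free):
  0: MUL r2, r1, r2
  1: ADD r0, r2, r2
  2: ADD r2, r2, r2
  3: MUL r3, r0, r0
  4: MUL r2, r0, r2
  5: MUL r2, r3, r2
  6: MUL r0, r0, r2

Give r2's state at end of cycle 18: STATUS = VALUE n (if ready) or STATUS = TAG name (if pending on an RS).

  c1: issue MUL r2<-Mul1  regs: r0:8,r1:1,r2:Mul1,r3:5
  c2: issue ADD r0<-Add1  regs: r0:Add1,r1:1,r2:Mul1,r3:5
  c3: issue ADD r2<-Add2  regs: r0:Add1,r1:1,r2:Add2,r3:5
  c4: issue MUL r3<-Mul2  regs: r0:Add1,r1:1,r2:Add2,r3:Mul2
  c5: CDB Mul1=4; issue MUL r2<-Mul1  regs: r0:Add1,r1:1,r2:Mul1,r3:Mul2
  c6: stall  regs: r0:Add1,r1:1,r2:Mul1,r3:Mul2
  c7: stall  regs: r0:Add1,r1:1,r2:Mul1,r3:Mul2
  c8: CDB Add1=8; stall  regs: r0:8,r1:1,r2:Mul1,r3:Mul2
  c9: CDB Add2=8; stall  regs: r0:8,r1:1,r2:Mul1,r3:Mul2
  c10: stall  regs: r0:8,r1:1,r2:Mul1,r3:Mul2
  c11: stall  regs: r0:8,r1:1,r2:Mul1,r3:Mul2
  c12: CDB Mul2=64; issue MUL r2<-Mul2  regs: r0:8,r1:1,r2:Mul2,r3:64
  c13: CDB Mul1=64; issue MUL r0<-Mul1  regs: r0:Mul1,r1:1,r2:Mul2,r3:64
  c14: -  regs: r0:Mul1,r1:1,r2:Mul2,r3:64
  c15: -  regs: r0:Mul1,r1:1,r2:Mul2,r3:64
  c16: -  regs: r0:Mul1,r1:1,r2:Mul2,r3:64
  c17: CDB Mul2=4096  regs: r0:Mul1,r1:1,r2:4096,r3:64
  c18: -  regs: r0:Mul1,r1:1,r2:4096,r3:64

STATUS = VALUE 4096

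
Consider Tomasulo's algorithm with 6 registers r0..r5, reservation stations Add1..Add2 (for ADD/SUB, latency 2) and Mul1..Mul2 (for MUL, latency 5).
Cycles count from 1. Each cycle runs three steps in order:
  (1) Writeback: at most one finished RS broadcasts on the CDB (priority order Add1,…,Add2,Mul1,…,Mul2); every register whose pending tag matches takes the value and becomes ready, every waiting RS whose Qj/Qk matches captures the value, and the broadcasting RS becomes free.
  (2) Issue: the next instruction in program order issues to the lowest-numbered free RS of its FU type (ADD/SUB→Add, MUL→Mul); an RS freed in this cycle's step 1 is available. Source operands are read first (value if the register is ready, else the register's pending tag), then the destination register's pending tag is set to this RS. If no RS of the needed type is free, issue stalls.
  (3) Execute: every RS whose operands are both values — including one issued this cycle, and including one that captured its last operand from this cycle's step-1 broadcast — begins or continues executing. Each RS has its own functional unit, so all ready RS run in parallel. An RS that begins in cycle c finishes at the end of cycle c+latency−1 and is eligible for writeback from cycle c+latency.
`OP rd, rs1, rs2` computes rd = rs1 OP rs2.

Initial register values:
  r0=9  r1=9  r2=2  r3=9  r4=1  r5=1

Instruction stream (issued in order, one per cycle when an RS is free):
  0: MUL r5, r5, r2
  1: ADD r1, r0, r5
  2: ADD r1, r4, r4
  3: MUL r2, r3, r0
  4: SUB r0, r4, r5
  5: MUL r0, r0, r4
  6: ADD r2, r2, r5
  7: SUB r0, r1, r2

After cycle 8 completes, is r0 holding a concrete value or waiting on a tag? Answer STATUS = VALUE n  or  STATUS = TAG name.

STATUS = TAG Mul1

cycle 1: issue MUL r5<-Mul1 // r0:9,r1:9,r2:2,r3:9,r4:1,r5:Mul1
cycle 2: issue ADD r1<-Add1 // r0:9,r1:Add1,r2:2,r3:9,r4:1,r5:Mul1
cycle 3: issue ADD r1<-Add2 // r0:9,r1:Add2,r2:2,r3:9,r4:1,r5:Mul1
cycle 4: issue MUL r2<-Mul2 // r0:9,r1:Add2,r2:Mul2,r3:9,r4:1,r5:Mul1
cycle 5: CDB Add2=2; issue SUB r0<-Add2 // r0:Add2,r1:2,r2:Mul2,r3:9,r4:1,r5:Mul1
cycle 6: CDB Mul1=2; issue MUL r0<-Mul1 // r0:Mul1,r1:2,r2:Mul2,r3:9,r4:1,r5:2
cycle 7: stall // r0:Mul1,r1:2,r2:Mul2,r3:9,r4:1,r5:2
cycle 8: CDB Add1=11; issue ADD r2<-Add1 // r0:Mul1,r1:2,r2:Add1,r3:9,r4:1,r5:2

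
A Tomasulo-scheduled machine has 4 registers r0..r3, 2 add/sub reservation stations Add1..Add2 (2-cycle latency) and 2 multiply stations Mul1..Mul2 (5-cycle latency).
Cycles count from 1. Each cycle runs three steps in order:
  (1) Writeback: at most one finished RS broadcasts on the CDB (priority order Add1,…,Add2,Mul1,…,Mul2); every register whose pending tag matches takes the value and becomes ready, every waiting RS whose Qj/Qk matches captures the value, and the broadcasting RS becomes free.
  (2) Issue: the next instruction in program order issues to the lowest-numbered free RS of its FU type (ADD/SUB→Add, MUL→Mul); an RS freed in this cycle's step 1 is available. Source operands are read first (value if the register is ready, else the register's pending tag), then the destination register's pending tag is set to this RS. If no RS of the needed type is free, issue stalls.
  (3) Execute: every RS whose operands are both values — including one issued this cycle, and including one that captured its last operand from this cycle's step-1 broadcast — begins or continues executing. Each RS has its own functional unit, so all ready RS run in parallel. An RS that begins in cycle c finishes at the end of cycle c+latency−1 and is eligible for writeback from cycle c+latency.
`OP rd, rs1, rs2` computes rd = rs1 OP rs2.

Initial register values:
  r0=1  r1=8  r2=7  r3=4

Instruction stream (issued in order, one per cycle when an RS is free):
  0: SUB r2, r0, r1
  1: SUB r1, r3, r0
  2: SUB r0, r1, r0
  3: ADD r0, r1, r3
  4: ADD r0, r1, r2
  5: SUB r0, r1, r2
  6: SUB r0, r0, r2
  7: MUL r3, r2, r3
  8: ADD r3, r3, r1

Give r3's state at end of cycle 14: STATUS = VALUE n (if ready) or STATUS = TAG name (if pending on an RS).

cycle 1: issue SUB r2<-Add1 // r0:1,r1:8,r2:Add1,r3:4
cycle 2: issue SUB r1<-Add2 // r0:1,r1:Add2,r2:Add1,r3:4
cycle 3: CDB Add1=-7; issue SUB r0<-Add1 // r0:Add1,r1:Add2,r2:-7,r3:4
cycle 4: CDB Add2=3; issue ADD r0<-Add2 // r0:Add2,r1:3,r2:-7,r3:4
cycle 5: stall // r0:Add2,r1:3,r2:-7,r3:4
cycle 6: CDB Add1=2; issue ADD r0<-Add1 // r0:Add1,r1:3,r2:-7,r3:4
cycle 7: CDB Add2=7; issue SUB r0<-Add2 // r0:Add2,r1:3,r2:-7,r3:4
cycle 8: CDB Add1=-4; issue SUB r0<-Add1 // r0:Add1,r1:3,r2:-7,r3:4
cycle 9: CDB Add2=10; issue MUL r3<-Mul1 // r0:Add1,r1:3,r2:-7,r3:Mul1
cycle 10: issue ADD r3<-Add2 // r0:Add1,r1:3,r2:-7,r3:Add2
cycle 11: CDB Add1=17 // r0:17,r1:3,r2:-7,r3:Add2
cycle 12: - // r0:17,r1:3,r2:-7,r3:Add2
cycle 13: - // r0:17,r1:3,r2:-7,r3:Add2
cycle 14: CDB Mul1=-28 // r0:17,r1:3,r2:-7,r3:Add2

STATUS = TAG Add2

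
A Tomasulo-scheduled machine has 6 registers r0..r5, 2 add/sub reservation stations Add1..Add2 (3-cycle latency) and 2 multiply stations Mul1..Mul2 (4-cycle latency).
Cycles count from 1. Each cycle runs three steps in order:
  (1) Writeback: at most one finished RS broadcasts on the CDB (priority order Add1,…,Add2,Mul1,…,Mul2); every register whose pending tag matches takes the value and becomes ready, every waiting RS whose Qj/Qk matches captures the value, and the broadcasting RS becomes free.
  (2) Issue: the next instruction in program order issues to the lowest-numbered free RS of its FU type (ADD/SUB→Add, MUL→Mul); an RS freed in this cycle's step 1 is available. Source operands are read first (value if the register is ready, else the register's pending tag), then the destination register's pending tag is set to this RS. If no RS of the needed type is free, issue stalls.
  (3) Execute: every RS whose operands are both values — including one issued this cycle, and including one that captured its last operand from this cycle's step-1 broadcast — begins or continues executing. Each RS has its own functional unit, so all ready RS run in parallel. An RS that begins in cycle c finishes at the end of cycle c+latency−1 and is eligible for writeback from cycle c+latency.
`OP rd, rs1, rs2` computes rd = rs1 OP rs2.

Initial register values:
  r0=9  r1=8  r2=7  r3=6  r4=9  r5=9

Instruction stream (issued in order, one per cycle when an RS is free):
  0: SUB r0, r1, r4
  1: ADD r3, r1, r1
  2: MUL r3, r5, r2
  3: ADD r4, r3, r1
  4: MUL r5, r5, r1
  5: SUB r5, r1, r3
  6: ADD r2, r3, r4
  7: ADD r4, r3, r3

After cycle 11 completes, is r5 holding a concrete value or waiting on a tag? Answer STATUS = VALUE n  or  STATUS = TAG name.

STATUS = VALUE -55

cycle 1: issue SUB r0<-Add1 // r0:Add1,r1:8,r2:7,r3:6,r4:9,r5:9
cycle 2: issue ADD r3<-Add2 // r0:Add1,r1:8,r2:7,r3:Add2,r4:9,r5:9
cycle 3: issue MUL r3<-Mul1 // r0:Add1,r1:8,r2:7,r3:Mul1,r4:9,r5:9
cycle 4: CDB Add1=-1; issue ADD r4<-Add1 // r0:-1,r1:8,r2:7,r3:Mul1,r4:Add1,r5:9
cycle 5: CDB Add2=16; issue MUL r5<-Mul2 // r0:-1,r1:8,r2:7,r3:Mul1,r4:Add1,r5:Mul2
cycle 6: issue SUB r5<-Add2 // r0:-1,r1:8,r2:7,r3:Mul1,r4:Add1,r5:Add2
cycle 7: CDB Mul1=63; stall // r0:-1,r1:8,r2:7,r3:63,r4:Add1,r5:Add2
cycle 8: stall // r0:-1,r1:8,r2:7,r3:63,r4:Add1,r5:Add2
cycle 9: CDB Mul2=72; stall // r0:-1,r1:8,r2:7,r3:63,r4:Add1,r5:Add2
cycle 10: CDB Add1=71; issue ADD r2<-Add1 // r0:-1,r1:8,r2:Add1,r3:63,r4:71,r5:Add2
cycle 11: CDB Add2=-55; issue ADD r4<-Add2 // r0:-1,r1:8,r2:Add1,r3:63,r4:Add2,r5:-55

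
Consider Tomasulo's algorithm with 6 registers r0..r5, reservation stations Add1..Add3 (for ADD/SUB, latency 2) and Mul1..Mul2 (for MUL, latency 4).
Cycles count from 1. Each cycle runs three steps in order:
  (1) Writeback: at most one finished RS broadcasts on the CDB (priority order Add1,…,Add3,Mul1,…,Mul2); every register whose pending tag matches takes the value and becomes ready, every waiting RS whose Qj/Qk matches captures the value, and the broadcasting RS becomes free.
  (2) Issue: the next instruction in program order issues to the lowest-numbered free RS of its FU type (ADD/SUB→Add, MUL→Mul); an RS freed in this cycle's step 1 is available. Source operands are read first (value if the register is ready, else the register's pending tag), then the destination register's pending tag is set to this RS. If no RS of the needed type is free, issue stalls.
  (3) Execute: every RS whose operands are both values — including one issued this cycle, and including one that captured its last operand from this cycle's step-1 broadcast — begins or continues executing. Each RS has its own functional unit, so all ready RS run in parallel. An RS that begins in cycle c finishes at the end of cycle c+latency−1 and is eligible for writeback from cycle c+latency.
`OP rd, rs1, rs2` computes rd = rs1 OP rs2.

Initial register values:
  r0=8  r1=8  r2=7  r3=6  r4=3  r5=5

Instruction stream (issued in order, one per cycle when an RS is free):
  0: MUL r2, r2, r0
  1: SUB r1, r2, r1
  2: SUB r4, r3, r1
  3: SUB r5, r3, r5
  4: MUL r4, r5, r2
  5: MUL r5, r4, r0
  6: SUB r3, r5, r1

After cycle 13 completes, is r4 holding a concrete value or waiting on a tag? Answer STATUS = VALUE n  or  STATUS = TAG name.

  c1: issue MUL r2<-Mul1  regs: r0:8,r1:8,r2:Mul1,r3:6,r4:3,r5:5
  c2: issue SUB r1<-Add1  regs: r0:8,r1:Add1,r2:Mul1,r3:6,r4:3,r5:5
  c3: issue SUB r4<-Add2  regs: r0:8,r1:Add1,r2:Mul1,r3:6,r4:Add2,r5:5
  c4: issue SUB r5<-Add3  regs: r0:8,r1:Add1,r2:Mul1,r3:6,r4:Add2,r5:Add3
  c5: CDB Mul1=56; issue MUL r4<-Mul1  regs: r0:8,r1:Add1,r2:56,r3:6,r4:Mul1,r5:Add3
  c6: CDB Add3=1; issue MUL r5<-Mul2  regs: r0:8,r1:Add1,r2:56,r3:6,r4:Mul1,r5:Mul2
  c7: CDB Add1=48; issue SUB r3<-Add1  regs: r0:8,r1:48,r2:56,r3:Add1,r4:Mul1,r5:Mul2
  c8: -  regs: r0:8,r1:48,r2:56,r3:Add1,r4:Mul1,r5:Mul2
  c9: CDB Add2=-42  regs: r0:8,r1:48,r2:56,r3:Add1,r4:Mul1,r5:Mul2
  c10: CDB Mul1=56  regs: r0:8,r1:48,r2:56,r3:Add1,r4:56,r5:Mul2
  c11: -  regs: r0:8,r1:48,r2:56,r3:Add1,r4:56,r5:Mul2
  c12: -  regs: r0:8,r1:48,r2:56,r3:Add1,r4:56,r5:Mul2
  c13: -  regs: r0:8,r1:48,r2:56,r3:Add1,r4:56,r5:Mul2

STATUS = VALUE 56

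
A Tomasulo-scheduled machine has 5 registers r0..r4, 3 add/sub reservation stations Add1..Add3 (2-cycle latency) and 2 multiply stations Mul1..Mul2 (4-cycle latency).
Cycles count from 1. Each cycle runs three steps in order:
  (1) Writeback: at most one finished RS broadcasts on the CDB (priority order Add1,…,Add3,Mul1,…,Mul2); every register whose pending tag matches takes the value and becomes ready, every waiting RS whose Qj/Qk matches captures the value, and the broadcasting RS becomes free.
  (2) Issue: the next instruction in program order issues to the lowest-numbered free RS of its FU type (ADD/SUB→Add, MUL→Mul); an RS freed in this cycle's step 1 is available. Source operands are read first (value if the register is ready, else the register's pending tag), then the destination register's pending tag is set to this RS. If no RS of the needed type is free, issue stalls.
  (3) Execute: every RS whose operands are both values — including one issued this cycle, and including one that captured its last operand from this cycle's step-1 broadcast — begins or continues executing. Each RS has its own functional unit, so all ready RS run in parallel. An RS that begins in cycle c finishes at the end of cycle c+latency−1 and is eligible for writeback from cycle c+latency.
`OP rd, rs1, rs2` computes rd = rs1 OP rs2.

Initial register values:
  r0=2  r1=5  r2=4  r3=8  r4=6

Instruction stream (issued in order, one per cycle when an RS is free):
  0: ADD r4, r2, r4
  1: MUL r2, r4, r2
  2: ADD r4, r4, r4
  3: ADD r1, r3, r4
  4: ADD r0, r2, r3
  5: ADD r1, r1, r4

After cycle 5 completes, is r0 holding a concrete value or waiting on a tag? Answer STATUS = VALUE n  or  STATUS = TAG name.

c1: issue ADD r4<-Add1 | r0:2,r1:5,r2:4,r3:8,r4:Add1
c2: issue MUL r2<-Mul1 | r0:2,r1:5,r2:Mul1,r3:8,r4:Add1
c3: CDB Add1=10; issue ADD r4<-Add1 | r0:2,r1:5,r2:Mul1,r3:8,r4:Add1
c4: issue ADD r1<-Add2 | r0:2,r1:Add2,r2:Mul1,r3:8,r4:Add1
c5: CDB Add1=20; issue ADD r0<-Add1 | r0:Add1,r1:Add2,r2:Mul1,r3:8,r4:20

STATUS = TAG Add1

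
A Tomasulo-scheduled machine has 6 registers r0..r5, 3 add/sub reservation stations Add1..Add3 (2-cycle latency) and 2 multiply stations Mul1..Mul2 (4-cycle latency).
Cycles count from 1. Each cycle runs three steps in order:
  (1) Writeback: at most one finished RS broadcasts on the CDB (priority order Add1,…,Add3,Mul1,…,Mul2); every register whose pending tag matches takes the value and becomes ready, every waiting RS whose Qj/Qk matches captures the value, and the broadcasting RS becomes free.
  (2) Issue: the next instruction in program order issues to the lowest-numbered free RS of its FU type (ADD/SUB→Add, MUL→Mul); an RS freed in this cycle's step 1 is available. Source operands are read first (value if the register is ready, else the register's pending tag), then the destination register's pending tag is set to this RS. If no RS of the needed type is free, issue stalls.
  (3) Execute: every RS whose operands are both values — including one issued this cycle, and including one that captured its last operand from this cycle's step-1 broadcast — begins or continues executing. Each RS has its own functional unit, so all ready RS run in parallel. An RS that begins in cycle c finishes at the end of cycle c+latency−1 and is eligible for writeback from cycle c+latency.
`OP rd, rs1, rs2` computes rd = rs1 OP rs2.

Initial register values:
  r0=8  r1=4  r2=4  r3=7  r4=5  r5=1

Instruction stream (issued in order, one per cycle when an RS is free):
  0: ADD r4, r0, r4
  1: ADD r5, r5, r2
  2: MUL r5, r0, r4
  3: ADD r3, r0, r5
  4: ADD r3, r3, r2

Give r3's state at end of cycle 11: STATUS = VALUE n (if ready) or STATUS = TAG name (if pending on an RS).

STATUS = VALUE 116

c1: issue ADD r4<-Add1 | r0:8,r1:4,r2:4,r3:7,r4:Add1,r5:1
c2: issue ADD r5<-Add2 | r0:8,r1:4,r2:4,r3:7,r4:Add1,r5:Add2
c3: CDB Add1=13; issue MUL r5<-Mul1 | r0:8,r1:4,r2:4,r3:7,r4:13,r5:Mul1
c4: CDB Add2=5; issue ADD r3<-Add1 | r0:8,r1:4,r2:4,r3:Add1,r4:13,r5:Mul1
c5: issue ADD r3<-Add2 | r0:8,r1:4,r2:4,r3:Add2,r4:13,r5:Mul1
c6: - | r0:8,r1:4,r2:4,r3:Add2,r4:13,r5:Mul1
c7: CDB Mul1=104 | r0:8,r1:4,r2:4,r3:Add2,r4:13,r5:104
c8: - | r0:8,r1:4,r2:4,r3:Add2,r4:13,r5:104
c9: CDB Add1=112 | r0:8,r1:4,r2:4,r3:Add2,r4:13,r5:104
c10: - | r0:8,r1:4,r2:4,r3:Add2,r4:13,r5:104
c11: CDB Add2=116 | r0:8,r1:4,r2:4,r3:116,r4:13,r5:104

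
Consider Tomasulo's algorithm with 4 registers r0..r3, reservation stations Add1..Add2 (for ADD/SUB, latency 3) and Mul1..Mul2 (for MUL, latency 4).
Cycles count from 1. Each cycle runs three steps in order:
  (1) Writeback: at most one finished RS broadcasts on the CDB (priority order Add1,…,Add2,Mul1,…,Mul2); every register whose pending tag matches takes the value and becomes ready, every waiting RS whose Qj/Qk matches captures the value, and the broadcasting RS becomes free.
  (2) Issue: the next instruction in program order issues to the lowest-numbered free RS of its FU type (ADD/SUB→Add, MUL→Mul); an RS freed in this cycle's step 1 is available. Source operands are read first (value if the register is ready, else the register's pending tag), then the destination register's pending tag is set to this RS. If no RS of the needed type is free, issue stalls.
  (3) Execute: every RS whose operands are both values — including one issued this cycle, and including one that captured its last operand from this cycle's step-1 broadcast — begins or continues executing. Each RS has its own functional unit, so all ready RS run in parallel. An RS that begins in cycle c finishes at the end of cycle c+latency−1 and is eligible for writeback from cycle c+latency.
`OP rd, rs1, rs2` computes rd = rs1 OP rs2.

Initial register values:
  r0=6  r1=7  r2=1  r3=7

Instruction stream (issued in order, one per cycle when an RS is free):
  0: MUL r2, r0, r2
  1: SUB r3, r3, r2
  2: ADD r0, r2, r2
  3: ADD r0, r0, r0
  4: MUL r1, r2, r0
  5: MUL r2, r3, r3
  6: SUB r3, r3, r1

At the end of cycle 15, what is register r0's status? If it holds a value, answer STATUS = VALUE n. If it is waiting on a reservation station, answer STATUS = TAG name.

STATUS = VALUE 24

c1: issue MUL r2<-Mul1 | r0:6,r1:7,r2:Mul1,r3:7
c2: issue SUB r3<-Add1 | r0:6,r1:7,r2:Mul1,r3:Add1
c3: issue ADD r0<-Add2 | r0:Add2,r1:7,r2:Mul1,r3:Add1
c4: stall | r0:Add2,r1:7,r2:Mul1,r3:Add1
c5: CDB Mul1=6; stall | r0:Add2,r1:7,r2:6,r3:Add1
c6: stall | r0:Add2,r1:7,r2:6,r3:Add1
c7: stall | r0:Add2,r1:7,r2:6,r3:Add1
c8: CDB Add1=1; issue ADD r0<-Add1 | r0:Add1,r1:7,r2:6,r3:1
c9: CDB Add2=12; issue MUL r1<-Mul1 | r0:Add1,r1:Mul1,r2:6,r3:1
c10: issue MUL r2<-Mul2 | r0:Add1,r1:Mul1,r2:Mul2,r3:1
c11: issue SUB r3<-Add2 | r0:Add1,r1:Mul1,r2:Mul2,r3:Add2
c12: CDB Add1=24 | r0:24,r1:Mul1,r2:Mul2,r3:Add2
c13: - | r0:24,r1:Mul1,r2:Mul2,r3:Add2
c14: CDB Mul2=1 | r0:24,r1:Mul1,r2:1,r3:Add2
c15: - | r0:24,r1:Mul1,r2:1,r3:Add2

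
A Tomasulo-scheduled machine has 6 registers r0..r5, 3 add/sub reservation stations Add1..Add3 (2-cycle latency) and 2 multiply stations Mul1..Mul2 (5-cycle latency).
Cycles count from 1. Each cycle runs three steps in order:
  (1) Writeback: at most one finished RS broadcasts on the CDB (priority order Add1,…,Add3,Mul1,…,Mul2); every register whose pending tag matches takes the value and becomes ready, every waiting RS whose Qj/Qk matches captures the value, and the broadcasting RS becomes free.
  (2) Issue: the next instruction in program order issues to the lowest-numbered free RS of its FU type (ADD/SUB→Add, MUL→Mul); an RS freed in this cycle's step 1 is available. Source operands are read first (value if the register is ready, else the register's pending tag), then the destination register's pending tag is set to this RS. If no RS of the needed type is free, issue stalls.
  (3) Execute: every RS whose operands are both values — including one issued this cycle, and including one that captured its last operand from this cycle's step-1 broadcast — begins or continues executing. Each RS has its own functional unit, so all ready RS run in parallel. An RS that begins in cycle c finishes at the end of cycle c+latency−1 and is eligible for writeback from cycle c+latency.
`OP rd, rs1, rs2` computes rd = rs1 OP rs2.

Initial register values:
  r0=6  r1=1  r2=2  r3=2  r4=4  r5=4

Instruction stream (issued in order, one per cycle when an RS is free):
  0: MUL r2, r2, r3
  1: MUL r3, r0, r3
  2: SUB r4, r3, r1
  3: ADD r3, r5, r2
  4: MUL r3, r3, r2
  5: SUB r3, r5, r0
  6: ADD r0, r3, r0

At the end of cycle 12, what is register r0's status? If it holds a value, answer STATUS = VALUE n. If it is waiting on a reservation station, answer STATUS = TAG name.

STATUS = VALUE 4

cycle 1: issue MUL r2<-Mul1 // r0:6,r1:1,r2:Mul1,r3:2,r4:4,r5:4
cycle 2: issue MUL r3<-Mul2 // r0:6,r1:1,r2:Mul1,r3:Mul2,r4:4,r5:4
cycle 3: issue SUB r4<-Add1 // r0:6,r1:1,r2:Mul1,r3:Mul2,r4:Add1,r5:4
cycle 4: issue ADD r3<-Add2 // r0:6,r1:1,r2:Mul1,r3:Add2,r4:Add1,r5:4
cycle 5: stall // r0:6,r1:1,r2:Mul1,r3:Add2,r4:Add1,r5:4
cycle 6: CDB Mul1=4; issue MUL r3<-Mul1 // r0:6,r1:1,r2:4,r3:Mul1,r4:Add1,r5:4
cycle 7: CDB Mul2=12; issue SUB r3<-Add3 // r0:6,r1:1,r2:4,r3:Add3,r4:Add1,r5:4
cycle 8: CDB Add2=8; issue ADD r0<-Add2 // r0:Add2,r1:1,r2:4,r3:Add3,r4:Add1,r5:4
cycle 9: CDB Add1=11 // r0:Add2,r1:1,r2:4,r3:Add3,r4:11,r5:4
cycle 10: CDB Add3=-2 // r0:Add2,r1:1,r2:4,r3:-2,r4:11,r5:4
cycle 11: - // r0:Add2,r1:1,r2:4,r3:-2,r4:11,r5:4
cycle 12: CDB Add2=4 // r0:4,r1:1,r2:4,r3:-2,r4:11,r5:4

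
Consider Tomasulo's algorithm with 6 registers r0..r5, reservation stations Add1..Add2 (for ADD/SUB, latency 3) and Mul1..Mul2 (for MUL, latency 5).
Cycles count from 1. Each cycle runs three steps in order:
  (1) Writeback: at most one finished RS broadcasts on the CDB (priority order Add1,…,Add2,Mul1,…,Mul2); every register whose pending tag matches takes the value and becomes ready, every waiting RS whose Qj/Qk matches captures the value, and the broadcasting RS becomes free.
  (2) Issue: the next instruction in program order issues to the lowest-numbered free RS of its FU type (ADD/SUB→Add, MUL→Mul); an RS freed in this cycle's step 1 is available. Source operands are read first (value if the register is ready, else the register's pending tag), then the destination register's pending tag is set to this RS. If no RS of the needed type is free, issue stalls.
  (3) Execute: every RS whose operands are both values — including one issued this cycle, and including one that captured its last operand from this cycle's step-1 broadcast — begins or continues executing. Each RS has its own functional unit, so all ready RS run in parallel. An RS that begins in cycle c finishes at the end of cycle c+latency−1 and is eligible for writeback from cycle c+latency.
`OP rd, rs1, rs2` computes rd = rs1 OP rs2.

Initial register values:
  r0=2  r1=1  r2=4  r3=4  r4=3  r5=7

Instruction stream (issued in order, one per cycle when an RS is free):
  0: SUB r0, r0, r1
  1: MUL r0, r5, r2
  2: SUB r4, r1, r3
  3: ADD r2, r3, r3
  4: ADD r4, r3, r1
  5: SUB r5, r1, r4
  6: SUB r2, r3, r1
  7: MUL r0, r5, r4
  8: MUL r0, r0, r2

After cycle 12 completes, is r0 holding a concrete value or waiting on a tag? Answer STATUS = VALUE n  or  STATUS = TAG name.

STATUS = TAG Mul2

  c1: issue SUB r0<-Add1  regs: r0:Add1,r1:1,r2:4,r3:4,r4:3,r5:7
  c2: issue MUL r0<-Mul1  regs: r0:Mul1,r1:1,r2:4,r3:4,r4:3,r5:7
  c3: issue SUB r4<-Add2  regs: r0:Mul1,r1:1,r2:4,r3:4,r4:Add2,r5:7
  c4: CDB Add1=1; issue ADD r2<-Add1  regs: r0:Mul1,r1:1,r2:Add1,r3:4,r4:Add2,r5:7
  c5: stall  regs: r0:Mul1,r1:1,r2:Add1,r3:4,r4:Add2,r5:7
  c6: CDB Add2=-3; issue ADD r4<-Add2  regs: r0:Mul1,r1:1,r2:Add1,r3:4,r4:Add2,r5:7
  c7: CDB Add1=8; issue SUB r5<-Add1  regs: r0:Mul1,r1:1,r2:8,r3:4,r4:Add2,r5:Add1
  c8: CDB Mul1=28; stall  regs: r0:28,r1:1,r2:8,r3:4,r4:Add2,r5:Add1
  c9: CDB Add2=5; issue SUB r2<-Add2  regs: r0:28,r1:1,r2:Add2,r3:4,r4:5,r5:Add1
  c10: issue MUL r0<-Mul1  regs: r0:Mul1,r1:1,r2:Add2,r3:4,r4:5,r5:Add1
  c11: issue MUL r0<-Mul2  regs: r0:Mul2,r1:1,r2:Add2,r3:4,r4:5,r5:Add1
  c12: CDB Add1=-4  regs: r0:Mul2,r1:1,r2:Add2,r3:4,r4:5,r5:-4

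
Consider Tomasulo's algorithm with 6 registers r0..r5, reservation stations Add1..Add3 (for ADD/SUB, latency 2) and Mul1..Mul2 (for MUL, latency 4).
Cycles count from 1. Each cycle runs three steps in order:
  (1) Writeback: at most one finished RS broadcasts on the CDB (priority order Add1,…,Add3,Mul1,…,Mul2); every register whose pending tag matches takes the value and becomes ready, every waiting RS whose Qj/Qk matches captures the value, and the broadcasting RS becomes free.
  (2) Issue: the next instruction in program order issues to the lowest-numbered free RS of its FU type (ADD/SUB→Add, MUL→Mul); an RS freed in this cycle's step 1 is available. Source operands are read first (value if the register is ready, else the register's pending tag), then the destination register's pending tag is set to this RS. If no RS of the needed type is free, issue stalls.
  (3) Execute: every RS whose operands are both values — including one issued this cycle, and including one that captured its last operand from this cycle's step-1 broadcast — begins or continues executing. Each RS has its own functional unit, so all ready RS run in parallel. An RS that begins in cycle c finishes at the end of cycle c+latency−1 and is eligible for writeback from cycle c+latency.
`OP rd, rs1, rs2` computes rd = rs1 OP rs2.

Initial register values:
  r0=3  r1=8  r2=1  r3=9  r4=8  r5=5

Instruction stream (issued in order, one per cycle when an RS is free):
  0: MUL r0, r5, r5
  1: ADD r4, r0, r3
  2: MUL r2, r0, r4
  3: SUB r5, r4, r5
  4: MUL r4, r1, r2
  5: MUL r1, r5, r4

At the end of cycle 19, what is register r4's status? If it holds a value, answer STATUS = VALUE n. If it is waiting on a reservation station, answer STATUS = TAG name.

  c1: issue MUL r0<-Mul1  regs: r0:Mul1,r1:8,r2:1,r3:9,r4:8,r5:5
  c2: issue ADD r4<-Add1  regs: r0:Mul1,r1:8,r2:1,r3:9,r4:Add1,r5:5
  c3: issue MUL r2<-Mul2  regs: r0:Mul1,r1:8,r2:Mul2,r3:9,r4:Add1,r5:5
  c4: issue SUB r5<-Add2  regs: r0:Mul1,r1:8,r2:Mul2,r3:9,r4:Add1,r5:Add2
  c5: CDB Mul1=25; issue MUL r4<-Mul1  regs: r0:25,r1:8,r2:Mul2,r3:9,r4:Mul1,r5:Add2
  c6: stall  regs: r0:25,r1:8,r2:Mul2,r3:9,r4:Mul1,r5:Add2
  c7: CDB Add1=34; stall  regs: r0:25,r1:8,r2:Mul2,r3:9,r4:Mul1,r5:Add2
  c8: stall  regs: r0:25,r1:8,r2:Mul2,r3:9,r4:Mul1,r5:Add2
  c9: CDB Add2=29; stall  regs: r0:25,r1:8,r2:Mul2,r3:9,r4:Mul1,r5:29
  c10: stall  regs: r0:25,r1:8,r2:Mul2,r3:9,r4:Mul1,r5:29
  c11: CDB Mul2=850; issue MUL r1<-Mul2  regs: r0:25,r1:Mul2,r2:850,r3:9,r4:Mul1,r5:29
  c12: -  regs: r0:25,r1:Mul2,r2:850,r3:9,r4:Mul1,r5:29
  c13: -  regs: r0:25,r1:Mul2,r2:850,r3:9,r4:Mul1,r5:29
  c14: -  regs: r0:25,r1:Mul2,r2:850,r3:9,r4:Mul1,r5:29
  c15: CDB Mul1=6800  regs: r0:25,r1:Mul2,r2:850,r3:9,r4:6800,r5:29
  c16: -  regs: r0:25,r1:Mul2,r2:850,r3:9,r4:6800,r5:29
  c17: -  regs: r0:25,r1:Mul2,r2:850,r3:9,r4:6800,r5:29
  c18: -  regs: r0:25,r1:Mul2,r2:850,r3:9,r4:6800,r5:29
  c19: CDB Mul2=197200  regs: r0:25,r1:197200,r2:850,r3:9,r4:6800,r5:29

STATUS = VALUE 6800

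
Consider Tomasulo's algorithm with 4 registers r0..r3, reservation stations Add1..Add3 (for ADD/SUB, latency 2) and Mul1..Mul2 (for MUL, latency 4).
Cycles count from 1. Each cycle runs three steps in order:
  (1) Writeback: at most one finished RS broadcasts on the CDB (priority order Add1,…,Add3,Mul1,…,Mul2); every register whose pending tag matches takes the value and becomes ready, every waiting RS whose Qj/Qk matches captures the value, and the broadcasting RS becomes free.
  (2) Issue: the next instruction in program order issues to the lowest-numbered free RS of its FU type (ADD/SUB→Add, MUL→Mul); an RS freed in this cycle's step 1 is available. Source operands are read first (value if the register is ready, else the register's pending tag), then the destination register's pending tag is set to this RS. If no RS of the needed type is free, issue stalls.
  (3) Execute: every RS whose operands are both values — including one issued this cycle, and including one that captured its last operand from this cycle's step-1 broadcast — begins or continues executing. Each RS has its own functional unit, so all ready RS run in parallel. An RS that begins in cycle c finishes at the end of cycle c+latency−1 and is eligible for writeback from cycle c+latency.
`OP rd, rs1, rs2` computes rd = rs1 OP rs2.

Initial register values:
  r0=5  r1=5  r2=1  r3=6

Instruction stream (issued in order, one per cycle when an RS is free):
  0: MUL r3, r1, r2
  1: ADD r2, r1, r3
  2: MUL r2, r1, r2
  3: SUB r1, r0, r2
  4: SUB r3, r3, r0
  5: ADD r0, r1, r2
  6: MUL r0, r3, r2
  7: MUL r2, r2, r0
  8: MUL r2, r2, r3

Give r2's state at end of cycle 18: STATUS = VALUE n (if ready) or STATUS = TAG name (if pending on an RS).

c1: issue MUL r3<-Mul1 | r0:5,r1:5,r2:1,r3:Mul1
c2: issue ADD r2<-Add1 | r0:5,r1:5,r2:Add1,r3:Mul1
c3: issue MUL r2<-Mul2 | r0:5,r1:5,r2:Mul2,r3:Mul1
c4: issue SUB r1<-Add2 | r0:5,r1:Add2,r2:Mul2,r3:Mul1
c5: CDB Mul1=5; issue SUB r3<-Add3 | r0:5,r1:Add2,r2:Mul2,r3:Add3
c6: stall | r0:5,r1:Add2,r2:Mul2,r3:Add3
c7: CDB Add1=10; issue ADD r0<-Add1 | r0:Add1,r1:Add2,r2:Mul2,r3:Add3
c8: CDB Add3=0; issue MUL r0<-Mul1 | r0:Mul1,r1:Add2,r2:Mul2,r3:0
c9: stall | r0:Mul1,r1:Add2,r2:Mul2,r3:0
c10: stall | r0:Mul1,r1:Add2,r2:Mul2,r3:0
c11: CDB Mul2=50; issue MUL r2<-Mul2 | r0:Mul1,r1:Add2,r2:Mul2,r3:0
c12: stall | r0:Mul1,r1:Add2,r2:Mul2,r3:0
c13: CDB Add2=-45; stall | r0:Mul1,r1:-45,r2:Mul2,r3:0
c14: stall | r0:Mul1,r1:-45,r2:Mul2,r3:0
c15: CDB Add1=5; stall | r0:Mul1,r1:-45,r2:Mul2,r3:0
c16: CDB Mul1=0; issue MUL r2<-Mul1 | r0:0,r1:-45,r2:Mul1,r3:0
c17: - | r0:0,r1:-45,r2:Mul1,r3:0
c18: - | r0:0,r1:-45,r2:Mul1,r3:0

STATUS = TAG Mul1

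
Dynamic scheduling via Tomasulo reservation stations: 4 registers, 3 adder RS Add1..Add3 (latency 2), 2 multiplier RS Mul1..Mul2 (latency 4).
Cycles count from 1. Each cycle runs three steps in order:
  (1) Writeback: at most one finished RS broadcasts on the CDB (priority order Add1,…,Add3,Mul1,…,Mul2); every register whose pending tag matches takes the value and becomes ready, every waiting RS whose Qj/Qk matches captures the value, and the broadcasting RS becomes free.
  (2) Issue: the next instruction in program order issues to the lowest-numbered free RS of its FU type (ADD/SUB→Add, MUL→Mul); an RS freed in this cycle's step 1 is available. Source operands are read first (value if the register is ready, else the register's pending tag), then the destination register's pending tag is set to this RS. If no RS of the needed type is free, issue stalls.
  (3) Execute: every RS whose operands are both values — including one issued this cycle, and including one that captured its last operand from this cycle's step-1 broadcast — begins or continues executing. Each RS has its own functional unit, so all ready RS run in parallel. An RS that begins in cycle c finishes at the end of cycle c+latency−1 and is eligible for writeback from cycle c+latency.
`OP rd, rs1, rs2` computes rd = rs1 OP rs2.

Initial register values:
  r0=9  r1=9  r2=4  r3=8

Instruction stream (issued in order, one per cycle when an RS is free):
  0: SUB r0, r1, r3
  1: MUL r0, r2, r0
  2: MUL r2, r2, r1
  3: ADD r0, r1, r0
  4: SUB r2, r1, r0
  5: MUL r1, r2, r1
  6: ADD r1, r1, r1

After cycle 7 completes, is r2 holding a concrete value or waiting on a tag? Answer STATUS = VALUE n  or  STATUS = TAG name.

STATUS = TAG Add2

  c1: issue SUB r0<-Add1  regs: r0:Add1,r1:9,r2:4,r3:8
  c2: issue MUL r0<-Mul1  regs: r0:Mul1,r1:9,r2:4,r3:8
  c3: CDB Add1=1; issue MUL r2<-Mul2  regs: r0:Mul1,r1:9,r2:Mul2,r3:8
  c4: issue ADD r0<-Add1  regs: r0:Add1,r1:9,r2:Mul2,r3:8
  c5: issue SUB r2<-Add2  regs: r0:Add1,r1:9,r2:Add2,r3:8
  c6: stall  regs: r0:Add1,r1:9,r2:Add2,r3:8
  c7: CDB Mul1=4; issue MUL r1<-Mul1  regs: r0:Add1,r1:Mul1,r2:Add2,r3:8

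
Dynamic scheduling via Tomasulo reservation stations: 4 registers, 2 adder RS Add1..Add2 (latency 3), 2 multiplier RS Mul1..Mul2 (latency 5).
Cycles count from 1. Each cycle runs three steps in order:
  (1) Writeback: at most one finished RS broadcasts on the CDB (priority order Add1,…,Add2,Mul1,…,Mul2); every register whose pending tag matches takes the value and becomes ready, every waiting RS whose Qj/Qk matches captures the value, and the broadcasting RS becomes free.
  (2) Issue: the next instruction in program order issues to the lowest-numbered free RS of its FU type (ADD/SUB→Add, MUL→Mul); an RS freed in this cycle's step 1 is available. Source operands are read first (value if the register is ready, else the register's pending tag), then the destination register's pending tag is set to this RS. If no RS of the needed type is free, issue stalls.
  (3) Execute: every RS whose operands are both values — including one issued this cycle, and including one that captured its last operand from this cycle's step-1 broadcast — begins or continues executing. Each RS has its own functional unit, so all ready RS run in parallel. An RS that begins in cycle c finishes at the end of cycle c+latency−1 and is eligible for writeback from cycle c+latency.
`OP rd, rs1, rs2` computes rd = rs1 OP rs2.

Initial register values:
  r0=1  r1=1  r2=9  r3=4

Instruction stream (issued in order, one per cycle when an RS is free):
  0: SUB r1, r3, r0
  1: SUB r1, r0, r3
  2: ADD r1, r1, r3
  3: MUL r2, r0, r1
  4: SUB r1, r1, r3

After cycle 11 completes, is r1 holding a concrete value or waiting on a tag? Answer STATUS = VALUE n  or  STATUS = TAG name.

  c1: issue SUB r1<-Add1  regs: r0:1,r1:Add1,r2:9,r3:4
  c2: issue SUB r1<-Add2  regs: r0:1,r1:Add2,r2:9,r3:4
  c3: stall  regs: r0:1,r1:Add2,r2:9,r3:4
  c4: CDB Add1=3; issue ADD r1<-Add1  regs: r0:1,r1:Add1,r2:9,r3:4
  c5: CDB Add2=-3; issue MUL r2<-Mul1  regs: r0:1,r1:Add1,r2:Mul1,r3:4
  c6: issue SUB r1<-Add2  regs: r0:1,r1:Add2,r2:Mul1,r3:4
  c7: -  regs: r0:1,r1:Add2,r2:Mul1,r3:4
  c8: CDB Add1=1  regs: r0:1,r1:Add2,r2:Mul1,r3:4
  c9: -  regs: r0:1,r1:Add2,r2:Mul1,r3:4
  c10: -  regs: r0:1,r1:Add2,r2:Mul1,r3:4
  c11: CDB Add2=-3  regs: r0:1,r1:-3,r2:Mul1,r3:4

STATUS = VALUE -3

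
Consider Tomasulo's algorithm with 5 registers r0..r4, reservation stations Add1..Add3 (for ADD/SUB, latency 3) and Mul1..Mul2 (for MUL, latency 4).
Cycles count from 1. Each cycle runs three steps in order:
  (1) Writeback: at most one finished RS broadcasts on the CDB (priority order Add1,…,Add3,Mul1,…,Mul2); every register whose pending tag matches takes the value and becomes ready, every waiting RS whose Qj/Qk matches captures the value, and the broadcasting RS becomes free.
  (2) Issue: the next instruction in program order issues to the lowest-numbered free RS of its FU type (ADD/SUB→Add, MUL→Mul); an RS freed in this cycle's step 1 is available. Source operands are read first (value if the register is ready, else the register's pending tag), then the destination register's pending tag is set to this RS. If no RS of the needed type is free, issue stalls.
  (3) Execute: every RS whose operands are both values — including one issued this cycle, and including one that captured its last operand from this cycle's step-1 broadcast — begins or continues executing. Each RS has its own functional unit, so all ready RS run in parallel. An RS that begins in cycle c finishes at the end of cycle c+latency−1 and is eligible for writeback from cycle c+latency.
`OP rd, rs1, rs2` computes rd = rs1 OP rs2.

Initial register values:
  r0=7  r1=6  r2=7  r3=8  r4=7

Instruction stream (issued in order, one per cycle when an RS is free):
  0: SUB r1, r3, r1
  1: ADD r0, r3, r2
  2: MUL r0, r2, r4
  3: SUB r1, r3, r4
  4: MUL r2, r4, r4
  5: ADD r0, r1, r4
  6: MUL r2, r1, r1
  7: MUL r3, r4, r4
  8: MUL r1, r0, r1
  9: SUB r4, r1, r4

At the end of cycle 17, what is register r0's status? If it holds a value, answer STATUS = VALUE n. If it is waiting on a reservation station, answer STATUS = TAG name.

c1: issue SUB r1<-Add1 | r0:7,r1:Add1,r2:7,r3:8,r4:7
c2: issue ADD r0<-Add2 | r0:Add2,r1:Add1,r2:7,r3:8,r4:7
c3: issue MUL r0<-Mul1 | r0:Mul1,r1:Add1,r2:7,r3:8,r4:7
c4: CDB Add1=2; issue SUB r1<-Add1 | r0:Mul1,r1:Add1,r2:7,r3:8,r4:7
c5: CDB Add2=15; issue MUL r2<-Mul2 | r0:Mul1,r1:Add1,r2:Mul2,r3:8,r4:7
c6: issue ADD r0<-Add2 | r0:Add2,r1:Add1,r2:Mul2,r3:8,r4:7
c7: CDB Add1=1; stall | r0:Add2,r1:1,r2:Mul2,r3:8,r4:7
c8: CDB Mul1=49; issue MUL r2<-Mul1 | r0:Add2,r1:1,r2:Mul1,r3:8,r4:7
c9: CDB Mul2=49; issue MUL r3<-Mul2 | r0:Add2,r1:1,r2:Mul1,r3:Mul2,r4:7
c10: CDB Add2=8; stall | r0:8,r1:1,r2:Mul1,r3:Mul2,r4:7
c11: stall | r0:8,r1:1,r2:Mul1,r3:Mul2,r4:7
c12: CDB Mul1=1; issue MUL r1<-Mul1 | r0:8,r1:Mul1,r2:1,r3:Mul2,r4:7
c13: CDB Mul2=49; issue SUB r4<-Add1 | r0:8,r1:Mul1,r2:1,r3:49,r4:Add1
c14: - | r0:8,r1:Mul1,r2:1,r3:49,r4:Add1
c15: - | r0:8,r1:Mul1,r2:1,r3:49,r4:Add1
c16: CDB Mul1=8 | r0:8,r1:8,r2:1,r3:49,r4:Add1
c17: - | r0:8,r1:8,r2:1,r3:49,r4:Add1

STATUS = VALUE 8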